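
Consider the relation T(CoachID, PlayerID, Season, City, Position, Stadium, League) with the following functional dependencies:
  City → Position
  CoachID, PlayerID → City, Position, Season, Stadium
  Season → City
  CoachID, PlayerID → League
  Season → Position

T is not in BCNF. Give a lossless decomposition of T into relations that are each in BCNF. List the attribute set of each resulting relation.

Candidate key of the original relation: {CoachID, PlayerID}.
Within {City, CoachID, League, PlayerID, Position, Season, Stadium}: {City}⁺ ∩ {City, CoachID, League, PlayerID, Position, Season, Stadium} = {City, Position}, not the whole set, so City → Position violates BCNF; decompose into {City, Position} and {City, CoachID, League, PlayerID, Season, Stadium}.
{City, Position} is in BCNF.
Within {City, CoachID, League, PlayerID, Season, Stadium}: {Season}⁺ ∩ {City, CoachID, League, PlayerID, Season, Stadium} = {City, Season}, not the whole set, so Season → City violates BCNF; decompose into {City, Season} and {CoachID, League, PlayerID, Season, Stadium}.
{City, Season} is in BCNF.
{CoachID, League, PlayerID, Season, Stadium} is in BCNF.

{City, Position}; {City, Season}; {CoachID, League, PlayerID, Season, Stadium}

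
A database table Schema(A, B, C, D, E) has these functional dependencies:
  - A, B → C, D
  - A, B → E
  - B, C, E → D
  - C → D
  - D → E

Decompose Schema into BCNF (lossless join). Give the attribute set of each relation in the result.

Candidate key of the original relation: {A, B}.
{A, B, C, D, E}: {B, C, E} determines {B, C, D, E} here but is not a superkey — split on B, C, E → D, giving {B, C, D, E} and {A, B, C, E}.
{B, C, D, E}: {C} determines {C, D, E} here but is not a superkey — split on C → D, E, giving {C, D, E} and {B, C}.
{C, D, E}: {D} determines {D, E} here but is not a superkey — split on D → E, giving {D, E} and {C, D}.
{D, E} is in BCNF.
{C, D} is in BCNF.
{B, C} is in BCNF.
{A, B, C, E}: {C} determines {C, E} here but is not a superkey — split on C → E, giving {C, E} and {A, B, C}.
{C, E} is in BCNF.
{A, B, C} is in BCNF.

{A, B, C}; {C, D}; {C, E}; {D, E}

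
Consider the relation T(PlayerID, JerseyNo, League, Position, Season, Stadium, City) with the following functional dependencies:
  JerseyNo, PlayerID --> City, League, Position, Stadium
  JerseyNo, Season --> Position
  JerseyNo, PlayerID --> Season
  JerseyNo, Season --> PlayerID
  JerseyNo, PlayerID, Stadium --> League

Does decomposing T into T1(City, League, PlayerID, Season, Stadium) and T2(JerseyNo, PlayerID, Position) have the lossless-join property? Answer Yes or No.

No

T1 ∩ T2 = {PlayerID}; its closure under F is {PlayerID}.
The closure covers neither T1 nor T2 entirely; the join is not lossless.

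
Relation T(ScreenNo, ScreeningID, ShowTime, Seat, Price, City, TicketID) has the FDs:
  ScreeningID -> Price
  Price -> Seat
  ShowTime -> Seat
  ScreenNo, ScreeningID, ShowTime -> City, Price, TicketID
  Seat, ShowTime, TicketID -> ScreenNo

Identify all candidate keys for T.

{ScreenNo, ScreeningID, ShowTime}, {ScreeningID, ShowTime, TicketID}

Attributes never on any right-hand side: {ScreeningID, ShowTime} — every candidate key must contain all of them.
{ScreenNo, ScreeningID, ShowTime}⁺ = {City, Price, ScreenNo, ScreeningID, Seat, ShowTime, TicketID} — all of the relation — so {ScreenNo, ScreeningID, ShowTime} is a candidate key.
{ScreeningID, ShowTime, TicketID}⁺ = {City, Price, ScreenNo, ScreeningID, Seat, ShowTime, TicketID} — all of the relation — so {ScreeningID, ShowTime, TicketID} is a candidate key.
Any other superkey properly contains one of these, so there are no further candidate keys.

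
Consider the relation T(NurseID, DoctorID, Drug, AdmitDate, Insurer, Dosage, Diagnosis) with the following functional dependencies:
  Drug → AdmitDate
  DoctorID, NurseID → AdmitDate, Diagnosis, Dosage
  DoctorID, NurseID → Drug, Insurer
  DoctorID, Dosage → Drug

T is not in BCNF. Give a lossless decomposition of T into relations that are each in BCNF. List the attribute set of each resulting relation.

{AdmitDate, Drug}; {Diagnosis, DoctorID, Dosage, Insurer, NurseID}; {DoctorID, Dosage, Drug}

Candidate key of the original relation: {DoctorID, NurseID}.
In {AdmitDate, Diagnosis, DoctorID, Dosage, Drug, Insurer, NurseID}, {Drug} is not a superkey ({Drug}⁺ restricted to this set is {AdmitDate, Drug}), so split on Drug → AdmitDate into {AdmitDate, Drug} and {Diagnosis, DoctorID, Dosage, Drug, Insurer, NurseID}.
{AdmitDate, Drug} is in BCNF.
In {Diagnosis, DoctorID, Dosage, Drug, Insurer, NurseID}, {DoctorID, Dosage} is not a superkey ({DoctorID, Dosage}⁺ restricted to this set is {DoctorID, Dosage, Drug}), so split on DoctorID, Dosage → Drug into {DoctorID, Dosage, Drug} and {Diagnosis, DoctorID, Dosage, Insurer, NurseID}.
{DoctorID, Dosage, Drug} is in BCNF.
{Diagnosis, DoctorID, Dosage, Insurer, NurseID} is in BCNF.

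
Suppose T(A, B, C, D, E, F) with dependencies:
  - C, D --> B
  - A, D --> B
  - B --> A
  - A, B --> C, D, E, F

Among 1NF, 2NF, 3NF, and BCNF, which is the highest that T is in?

BCNF

Candidate keys: {A, D}, {B}, {C, D}. Prime attributes: {A, B, C, D}.
Each dependency's left side is a superkey — BCNF holds.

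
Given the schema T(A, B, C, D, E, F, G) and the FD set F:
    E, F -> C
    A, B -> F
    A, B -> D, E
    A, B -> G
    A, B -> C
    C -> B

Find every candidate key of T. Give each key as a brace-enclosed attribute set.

{A, B}, {A, C}, {A, E, F}

Attributes never on any right-hand side: {A} — every candidate key must contain it.
{A, B}⁺ = {A, B, C, D, E, F, G} — all of the relation — so {A, B} is a candidate key.
{A, C}⁺ = {A, B, C, D, E, F, G} — all of the relation — so {A, C} is a candidate key.
{A, E, F}⁺ = {A, B, C, D, E, F, G} — all of the relation — so {A, E, F} is a candidate key.
Any other superkey properly contains one of these, so there are no further candidate keys.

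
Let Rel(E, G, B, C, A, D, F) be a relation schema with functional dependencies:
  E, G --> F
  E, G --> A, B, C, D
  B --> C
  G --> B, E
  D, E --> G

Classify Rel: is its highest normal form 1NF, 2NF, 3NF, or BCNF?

2NF

Candidate keys: {D, E}, {G}. Prime attributes: {D, E, G}.
B --> C breaks BCNF: {B}⁺ = {B, C}, so {B} is not a superkey.
B --> C determines the non-prime attribute {C} from a non-superkey — 3NF is violated.
No non-prime attribute depends on a proper subset of any candidate key, so 2NF holds.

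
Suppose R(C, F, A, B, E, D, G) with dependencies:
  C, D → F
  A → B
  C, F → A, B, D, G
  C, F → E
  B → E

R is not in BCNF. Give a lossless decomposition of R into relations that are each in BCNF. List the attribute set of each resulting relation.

Candidate keys of the original relation: {C, D}, {C, F}.
In {A, B, C, D, E, F, G}, {A} is not a superkey ({A}⁺ restricted to this set is {A, B, E}), so split on A → B, E into {A, B, E} and {A, C, D, F, G}.
In {A, B, E}, {B} is not a superkey ({B}⁺ restricted to this set is {B, E}), so split on B → E into {B, E} and {A, B}.
{B, E} is in BCNF.
{A, B} is in BCNF.
{A, C, D, F, G} is in BCNF.

{A, B}; {A, C, D, F, G}; {B, E}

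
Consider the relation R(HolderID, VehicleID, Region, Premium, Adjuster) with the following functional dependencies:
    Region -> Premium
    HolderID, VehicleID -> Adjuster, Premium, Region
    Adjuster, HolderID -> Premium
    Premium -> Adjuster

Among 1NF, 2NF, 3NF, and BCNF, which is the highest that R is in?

2NF

Candidate key: {HolderID, VehicleID}. Prime attributes: {HolderID, VehicleID}.
Region -> Premium: {Region}⁺ = {Adjuster, Premium, Region}, which is not all of the attributes, so the left side is not a superkey — BCNF is violated.
Region -> Premium has non-prime {Premium} on the right and a non-superkey on the left, so 3NF fails.
No non-prime attribute depends on a proper subset of any candidate key, so 2NF holds.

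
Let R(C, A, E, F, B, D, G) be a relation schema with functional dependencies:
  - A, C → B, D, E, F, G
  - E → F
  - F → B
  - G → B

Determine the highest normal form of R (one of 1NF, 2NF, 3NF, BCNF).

Candidate key: {A, C}. Prime attributes: {A, C}.
E → F: {E}⁺ = {B, E, F}, which is not all of the attributes, so the left side is not a superkey — BCNF is violated.
Because {F} is non-prime and the left side of E → F is not a superkey, the relation is not in 3NF.
No proper subset of a key has a non-prime attribute in its closure, so there is no partial dependency; 2NF holds.

2NF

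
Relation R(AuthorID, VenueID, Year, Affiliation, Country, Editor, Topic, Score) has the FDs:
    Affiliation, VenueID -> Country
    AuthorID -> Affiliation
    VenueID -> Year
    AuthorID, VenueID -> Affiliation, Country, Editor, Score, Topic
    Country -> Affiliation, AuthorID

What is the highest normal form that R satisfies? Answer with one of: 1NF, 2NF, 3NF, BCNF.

1NF

Candidate keys: {Affiliation, VenueID}, {AuthorID, VenueID}, {Country, VenueID}. Prime attributes: {Affiliation, AuthorID, Country, VenueID}.
AuthorID -> Affiliation breaks BCNF: {AuthorID}⁺ = {Affiliation, AuthorID}, so {AuthorID} is not a superkey.
VenueID -> Year determines the non-prime attribute {Year} from a non-superkey — 3NF is violated.
The proper key subset {VenueID} of {Affiliation, VenueID} determines non-prime {Year}, so the relation is not even in 2NF.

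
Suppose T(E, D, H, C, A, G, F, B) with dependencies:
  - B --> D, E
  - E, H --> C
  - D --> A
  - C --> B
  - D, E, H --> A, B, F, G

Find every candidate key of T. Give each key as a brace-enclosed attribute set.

{B, H}, {C, H}, {E, H}

{H} never appears on the right of any FD, so every key must include it.
Closure of {B, H} is {A, B, C, D, E, F, G, H}, the whole schema; {B, H} is a candidate key.
Closure of {C, H} is {A, B, C, D, E, F, G, H}, the whole schema; {C, H} is a candidate key.
Closure of {E, H} is {A, B, C, D, E, F, G, H}, the whole schema; {E, H} is a candidate key.
These are minimal and exhaustive — every other superkey contains one of them.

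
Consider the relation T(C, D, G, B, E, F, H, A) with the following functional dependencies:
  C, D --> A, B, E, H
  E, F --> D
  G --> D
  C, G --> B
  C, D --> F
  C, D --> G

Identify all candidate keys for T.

Attributes never on any right-hand side: {C} — every candidate key must contain it.
{C, D}⁺ = {A, B, C, D, E, F, G, H} — all of the relation — so {C, D} is a candidate key.
{C, G}⁺ = {A, B, C, D, E, F, G, H} — all of the relation — so {C, G} is a candidate key.
{C, E, F}⁺ = {A, B, C, D, E, F, G, H} — all of the relation — so {C, E, F} is a candidate key.
Any other superkey properly contains one of these, so there are no further candidate keys.

{C, D}, {C, E, F}, {C, G}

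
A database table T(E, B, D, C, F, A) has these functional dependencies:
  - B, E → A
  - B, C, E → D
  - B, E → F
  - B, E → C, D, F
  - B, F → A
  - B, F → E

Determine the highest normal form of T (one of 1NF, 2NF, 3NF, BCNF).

BCNF

Candidate keys: {B, E}, {B, F}. Prime attributes: {B, E, F}.
Every FD has a superkey on the left, so the relation is in BCNF.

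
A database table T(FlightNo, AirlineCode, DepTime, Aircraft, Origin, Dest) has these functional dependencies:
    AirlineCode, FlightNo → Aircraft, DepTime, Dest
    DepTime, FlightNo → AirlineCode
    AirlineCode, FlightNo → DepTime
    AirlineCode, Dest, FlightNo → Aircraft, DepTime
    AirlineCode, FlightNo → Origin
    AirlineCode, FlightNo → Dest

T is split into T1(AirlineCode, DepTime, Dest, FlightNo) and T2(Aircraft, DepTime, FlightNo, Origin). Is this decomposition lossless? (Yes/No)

Common attributes: {DepTime, FlightNo}; their closure is {Aircraft, AirlineCode, DepTime, Dest, FlightNo, Origin}.
Since T1 ⊆ {Aircraft, AirlineCode, DepTime, Dest, FlightNo, Origin}, the intersection is a superkey of T1; the decomposition is lossless.

Yes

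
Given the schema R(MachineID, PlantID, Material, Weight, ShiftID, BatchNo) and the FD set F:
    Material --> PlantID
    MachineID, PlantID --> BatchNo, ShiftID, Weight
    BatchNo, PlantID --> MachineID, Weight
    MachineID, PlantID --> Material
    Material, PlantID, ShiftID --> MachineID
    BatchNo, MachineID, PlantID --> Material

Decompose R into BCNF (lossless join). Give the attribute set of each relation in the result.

Candidate keys of the original relation: {BatchNo, Material}, {BatchNo, PlantID}, {MachineID, Material}, {MachineID, PlantID}, {Material, ShiftID}.
{BatchNo, MachineID, Material, PlantID, ShiftID, Weight}: {Material} determines {Material, PlantID} here but is not a superkey — split on Material --> PlantID, giving {Material, PlantID} and {BatchNo, MachineID, Material, ShiftID, Weight}.
{Material, PlantID} is in BCNF.
{BatchNo, MachineID, Material, ShiftID, Weight} is in BCNF.

{BatchNo, MachineID, Material, ShiftID, Weight}; {Material, PlantID}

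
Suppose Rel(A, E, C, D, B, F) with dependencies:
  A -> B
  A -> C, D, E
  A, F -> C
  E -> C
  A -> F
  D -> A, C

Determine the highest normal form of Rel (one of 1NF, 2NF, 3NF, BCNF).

Candidate keys: {A}, {D}. Prime attributes: {A, D}.
For E -> C we have {E}⁺ = {C, E}; {E} is not a superkey, so BCNF fails.
E -> C determines the non-prime attribute {C} from a non-superkey — 3NF is violated.
All keys have size 1, which rules out partial dependencies — 2NF is satisfied.

2NF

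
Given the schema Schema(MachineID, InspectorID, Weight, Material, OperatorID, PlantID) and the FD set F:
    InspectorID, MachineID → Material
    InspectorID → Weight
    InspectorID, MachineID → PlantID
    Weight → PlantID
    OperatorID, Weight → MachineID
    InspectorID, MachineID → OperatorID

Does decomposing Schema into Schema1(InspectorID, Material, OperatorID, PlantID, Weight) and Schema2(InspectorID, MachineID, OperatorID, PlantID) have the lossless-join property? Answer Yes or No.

Yes

Schema1 ∩ Schema2 = {InspectorID, OperatorID, PlantID}; its closure under F is {InspectorID, MachineID, Material, OperatorID, PlantID, Weight}.
Since Schema1 ⊆ {InspectorID, MachineID, Material, OperatorID, PlantID, Weight}, the intersection is a superkey of Schema1; the decomposition is lossless.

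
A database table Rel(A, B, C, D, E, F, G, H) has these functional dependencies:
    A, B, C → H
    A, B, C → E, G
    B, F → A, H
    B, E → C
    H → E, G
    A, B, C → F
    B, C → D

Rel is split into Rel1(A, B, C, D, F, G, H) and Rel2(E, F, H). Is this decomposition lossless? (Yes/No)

The shared attributes are {F, H} and {F, H}⁺ = {E, F, G, H}.
Rel2 is contained in that closure, so Rel1 ∩ Rel2 → Rel2 holds and the join is lossless.

Yes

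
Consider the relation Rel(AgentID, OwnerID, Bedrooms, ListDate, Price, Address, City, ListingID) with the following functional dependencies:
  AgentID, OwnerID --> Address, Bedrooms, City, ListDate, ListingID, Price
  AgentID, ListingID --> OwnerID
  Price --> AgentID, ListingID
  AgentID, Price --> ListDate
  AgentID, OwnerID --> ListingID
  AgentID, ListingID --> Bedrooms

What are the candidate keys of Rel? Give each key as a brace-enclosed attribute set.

{AgentID, ListingID}, {AgentID, OwnerID}, {Price}

{Price} is a candidate key since {Price}⁺ = {Address, AgentID, Bedrooms, City, ListDate, ListingID, OwnerID, Price} covers every attribute.
{AgentID, ListingID} is a candidate key since {AgentID, ListingID}⁺ = {Address, AgentID, Bedrooms, City, ListDate, ListingID, OwnerID, Price} covers every attribute.
{AgentID, OwnerID} is a candidate key since {AgentID, OwnerID}⁺ = {Address, AgentID, Bedrooms, City, ListDate, ListingID, OwnerID, Price} covers every attribute.
These are minimal and exhaustive — every other superkey contains one of them.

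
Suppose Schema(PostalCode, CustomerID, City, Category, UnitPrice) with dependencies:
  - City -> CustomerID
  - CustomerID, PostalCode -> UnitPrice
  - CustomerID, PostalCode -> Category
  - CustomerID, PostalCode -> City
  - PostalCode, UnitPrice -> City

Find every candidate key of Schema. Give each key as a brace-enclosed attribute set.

Attributes never on any right-hand side: {PostalCode} — every candidate key must contain it.
{City, PostalCode}⁺ = {Category, City, CustomerID, PostalCode, UnitPrice}, which is every attribute, so {City, PostalCode} is a candidate key.
{CustomerID, PostalCode}⁺ = {Category, City, CustomerID, PostalCode, UnitPrice}, which is every attribute, so {CustomerID, PostalCode} is a candidate key.
{PostalCode, UnitPrice}⁺ = {Category, City, CustomerID, PostalCode, UnitPrice}, which is every attribute, so {PostalCode, UnitPrice} is a candidate key.
These are minimal and exhaustive — every other superkey contains one of them.

{City, PostalCode}, {CustomerID, PostalCode}, {PostalCode, UnitPrice}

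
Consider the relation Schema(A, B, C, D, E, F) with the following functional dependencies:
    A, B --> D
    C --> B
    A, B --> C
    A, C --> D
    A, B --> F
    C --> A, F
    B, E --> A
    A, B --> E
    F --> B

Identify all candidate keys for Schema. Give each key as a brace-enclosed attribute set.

{A, B}, {A, F}, {B, E}, {C}, {E, F}

{C}⁺ = {A, B, C, D, E, F}, which is every attribute, so {C} is a candidate key.
{A, B}⁺ = {A, B, C, D, E, F}, which is every attribute, so {A, B} is a candidate key.
{A, F}⁺ = {A, B, C, D, E, F}, which is every attribute, so {A, F} is a candidate key.
{B, E}⁺ = {A, B, C, D, E, F}, which is every attribute, so {B, E} is a candidate key.
{E, F}⁺ = {A, B, C, D, E, F}, which is every attribute, so {E, F} is a candidate key.
Any other superkey properly contains one of these, so there are no further candidate keys.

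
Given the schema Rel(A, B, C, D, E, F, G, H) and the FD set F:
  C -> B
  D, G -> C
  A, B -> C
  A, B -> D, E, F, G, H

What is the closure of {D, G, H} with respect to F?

Start with {D, G, H}.
D, G -> C applies; add {C} → now {C, D, G, H}.
C -> B applies; add {B} → now {B, C, D, G, H}.
No further FD applies.

{B, C, D, G, H}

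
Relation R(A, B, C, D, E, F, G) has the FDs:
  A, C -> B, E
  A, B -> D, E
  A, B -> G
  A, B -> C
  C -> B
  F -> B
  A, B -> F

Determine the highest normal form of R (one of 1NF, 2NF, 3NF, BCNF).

Candidate keys: {A, B}, {A, C}, {A, F}. Prime attributes: {A, B, C, F}.
C -> B breaks BCNF: {C}⁺ = {B, C}, so {C} is not a superkey.
But every attribute on its right side ({B}) is prime, and the same holds for every other non-superkey FD, so 3NF still holds.

3NF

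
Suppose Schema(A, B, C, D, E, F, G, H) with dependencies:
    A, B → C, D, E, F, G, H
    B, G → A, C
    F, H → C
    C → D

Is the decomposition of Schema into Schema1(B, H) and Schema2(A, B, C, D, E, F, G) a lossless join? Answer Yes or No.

The shared attributes are {B} and {B}⁺ = {B}.
The closure covers neither Schema1 nor Schema2 entirely; the join is not lossless.

No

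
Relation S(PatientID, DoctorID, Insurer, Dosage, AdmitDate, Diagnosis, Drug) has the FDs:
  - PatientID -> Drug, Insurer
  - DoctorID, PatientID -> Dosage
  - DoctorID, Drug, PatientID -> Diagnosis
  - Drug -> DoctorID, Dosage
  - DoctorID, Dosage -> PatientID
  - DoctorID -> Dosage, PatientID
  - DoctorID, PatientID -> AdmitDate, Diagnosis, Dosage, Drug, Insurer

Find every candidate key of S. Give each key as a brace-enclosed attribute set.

{DoctorID}, {Drug}, {PatientID}

{DoctorID}⁺ = {AdmitDate, Diagnosis, DoctorID, Dosage, Drug, Insurer, PatientID}, which is every attribute, so {DoctorID} is a candidate key.
{Drug}⁺ = {AdmitDate, Diagnosis, DoctorID, Dosage, Drug, Insurer, PatientID}, which is every attribute, so {Drug} is a candidate key.
{PatientID}⁺ = {AdmitDate, Diagnosis, DoctorID, Dosage, Drug, Insurer, PatientID}, which is every attribute, so {PatientID} is a candidate key.
No proper subset of any of these is a key, and no other minimal superkey exists.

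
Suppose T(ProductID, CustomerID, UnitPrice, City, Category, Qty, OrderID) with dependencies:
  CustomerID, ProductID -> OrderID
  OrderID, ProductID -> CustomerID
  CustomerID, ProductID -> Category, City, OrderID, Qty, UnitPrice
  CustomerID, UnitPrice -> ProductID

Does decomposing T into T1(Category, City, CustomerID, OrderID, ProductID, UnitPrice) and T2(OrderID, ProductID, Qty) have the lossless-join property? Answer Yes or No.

Yes

Common attributes: {OrderID, ProductID}; their closure is {Category, City, CustomerID, OrderID, ProductID, Qty, UnitPrice}.
This includes all of T1, so the common attributes are a superkey of T1 — the join is lossless.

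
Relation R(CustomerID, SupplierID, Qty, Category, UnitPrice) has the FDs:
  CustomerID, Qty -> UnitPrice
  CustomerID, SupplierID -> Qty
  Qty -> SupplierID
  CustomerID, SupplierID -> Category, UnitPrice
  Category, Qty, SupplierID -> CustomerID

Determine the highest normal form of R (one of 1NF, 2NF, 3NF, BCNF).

Candidate keys: {Category, Qty}, {CustomerID, Qty}, {CustomerID, SupplierID}. Prime attributes: {Category, CustomerID, Qty, SupplierID}.
Qty -> SupplierID: {Qty}⁺ = {Qty, SupplierID}, which is not all of the attributes, so the left side is not a superkey — BCNF is violated.
But every attribute on its right side ({SupplierID}) is prime, and the same holds for every other non-superkey FD, so 3NF still holds.

3NF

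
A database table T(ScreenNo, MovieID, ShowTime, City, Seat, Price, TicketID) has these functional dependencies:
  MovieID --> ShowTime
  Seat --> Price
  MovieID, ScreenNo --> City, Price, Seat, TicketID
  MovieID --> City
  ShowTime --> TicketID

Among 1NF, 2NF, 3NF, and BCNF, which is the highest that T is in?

Candidate key: {MovieID, ScreenNo}. Prime attributes: {MovieID, ScreenNo}.
MovieID --> ShowTime: {MovieID}⁺ = {City, MovieID, ShowTime, TicketID}, which is not all of the attributes, so the left side is not a superkey — BCNF is violated.
Because {ShowTime} is non-prime and the left side of MovieID --> ShowTime is not a superkey, the relation is not in 3NF.
{MovieID} is a proper subset of the key {MovieID, ScreenNo}, and {MovieID}⁺ contains the non-prime attributes {City, ShowTime, TicketID} — a partial dependency, so 2NF is violated.

1NF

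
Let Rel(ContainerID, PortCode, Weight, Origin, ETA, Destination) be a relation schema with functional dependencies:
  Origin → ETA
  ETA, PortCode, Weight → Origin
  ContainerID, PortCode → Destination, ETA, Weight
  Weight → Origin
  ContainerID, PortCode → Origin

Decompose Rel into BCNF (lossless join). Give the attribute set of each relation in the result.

Candidate key of the original relation: {ContainerID, PortCode}.
In {ContainerID, Destination, ETA, Origin, PortCode, Weight}, {Origin} is not a superkey ({Origin}⁺ restricted to this set is {ETA, Origin}), so split on Origin → ETA into {ETA, Origin} and {ContainerID, Destination, Origin, PortCode, Weight}.
{ETA, Origin} has no BCNF violation.
In {ContainerID, Destination, Origin, PortCode, Weight}, {Weight} is not a superkey ({Weight}⁺ restricted to this set is {Origin, Weight}), so split on Weight → Origin into {Origin, Weight} and {ContainerID, Destination, PortCode, Weight}.
{Origin, Weight} has no BCNF violation.
{ContainerID, Destination, PortCode, Weight} has no BCNF violation.

{ContainerID, Destination, PortCode, Weight}; {ETA, Origin}; {Origin, Weight}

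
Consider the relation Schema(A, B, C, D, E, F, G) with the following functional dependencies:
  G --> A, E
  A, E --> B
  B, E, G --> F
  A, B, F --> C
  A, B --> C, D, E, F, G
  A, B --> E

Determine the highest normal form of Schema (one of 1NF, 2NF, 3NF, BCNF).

BCNF

Candidate keys: {A, B}, {A, E}, {G}. Prime attributes: {A, B, E, G}.
Each dependency's left side is a superkey — BCNF holds.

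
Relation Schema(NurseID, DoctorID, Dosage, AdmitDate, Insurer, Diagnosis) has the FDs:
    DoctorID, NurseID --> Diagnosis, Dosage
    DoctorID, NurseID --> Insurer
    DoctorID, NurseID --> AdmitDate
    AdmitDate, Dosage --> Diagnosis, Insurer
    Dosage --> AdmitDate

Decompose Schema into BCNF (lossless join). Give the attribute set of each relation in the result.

{AdmitDate, Diagnosis, Dosage, Insurer}; {DoctorID, Dosage, NurseID}

Candidate key of the original relation: {DoctorID, NurseID}.
{AdmitDate, Diagnosis, DoctorID, Dosage, Insurer, NurseID}: {AdmitDate, Dosage} determines {AdmitDate, Diagnosis, Dosage, Insurer} here but is not a superkey — split on AdmitDate, Dosage --> Diagnosis, Insurer, giving {AdmitDate, Diagnosis, Dosage, Insurer} and {AdmitDate, DoctorID, Dosage, NurseID}.
{AdmitDate, Diagnosis, Dosage, Insurer} is in BCNF.
{AdmitDate, DoctorID, Dosage, NurseID}: {Dosage} determines {AdmitDate, Dosage} here but is not a superkey — split on Dosage --> AdmitDate, giving {AdmitDate, Dosage} and {DoctorID, Dosage, NurseID}.
{AdmitDate, Dosage} is in BCNF.
{DoctorID, Dosage, NurseID} is in BCNF.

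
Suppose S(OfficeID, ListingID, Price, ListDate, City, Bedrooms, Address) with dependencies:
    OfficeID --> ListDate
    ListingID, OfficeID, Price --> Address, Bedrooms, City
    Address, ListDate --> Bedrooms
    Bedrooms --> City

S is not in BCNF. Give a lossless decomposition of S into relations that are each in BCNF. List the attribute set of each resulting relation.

{Address, Bedrooms, OfficeID}; {Address, ListingID, OfficeID, Price}; {Bedrooms, City}; {ListDate, OfficeID}

Candidate key of the original relation: {ListingID, OfficeID, Price}.
{Address, Bedrooms, City, ListDate, ListingID, OfficeID, Price}: {OfficeID} determines {ListDate, OfficeID} here but is not a superkey — split on OfficeID --> ListDate, giving {ListDate, OfficeID} and {Address, Bedrooms, City, ListingID, OfficeID, Price}.
{ListDate, OfficeID} is in BCNF.
{Address, Bedrooms, City, ListingID, OfficeID, Price}: {Bedrooms} determines {Bedrooms, City} here but is not a superkey — split on Bedrooms --> City, giving {Bedrooms, City} and {Address, Bedrooms, ListingID, OfficeID, Price}.
{Bedrooms, City} is in BCNF.
{Address, Bedrooms, ListingID, OfficeID, Price}: {Address, OfficeID} determines {Address, Bedrooms, OfficeID} here but is not a superkey — split on Address, OfficeID --> Bedrooms, giving {Address, Bedrooms, OfficeID} and {Address, ListingID, OfficeID, Price}.
{Address, Bedrooms, OfficeID} is in BCNF.
{Address, ListingID, OfficeID, Price} is in BCNF.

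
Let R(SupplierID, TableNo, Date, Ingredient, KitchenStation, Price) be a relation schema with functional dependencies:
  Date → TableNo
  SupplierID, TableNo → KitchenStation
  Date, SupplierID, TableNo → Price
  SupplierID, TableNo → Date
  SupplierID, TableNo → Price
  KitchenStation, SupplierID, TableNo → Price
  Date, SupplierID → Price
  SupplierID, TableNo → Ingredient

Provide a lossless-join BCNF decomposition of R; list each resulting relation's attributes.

Candidate keys of the original relation: {Date, SupplierID}, {SupplierID, TableNo}.
Within {Date, Ingredient, KitchenStation, Price, SupplierID, TableNo}: {Date}⁺ ∩ {Date, Ingredient, KitchenStation, Price, SupplierID, TableNo} = {Date, TableNo}, not the whole set, so Date → TableNo violates BCNF; decompose into {Date, TableNo} and {Date, Ingredient, KitchenStation, Price, SupplierID}.
{Date, TableNo} has no BCNF violation.
{Date, Ingredient, KitchenStation, Price, SupplierID} has no BCNF violation.

{Date, Ingredient, KitchenStation, Price, SupplierID}; {Date, TableNo}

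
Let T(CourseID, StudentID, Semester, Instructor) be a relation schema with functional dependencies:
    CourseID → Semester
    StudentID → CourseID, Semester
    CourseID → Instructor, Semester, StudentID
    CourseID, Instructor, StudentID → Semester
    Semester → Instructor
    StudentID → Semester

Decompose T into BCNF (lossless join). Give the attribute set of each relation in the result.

Candidate keys of the original relation: {CourseID}, {StudentID}.
{CourseID, Instructor, Semester, StudentID}: {Semester} determines {Instructor, Semester} here but is not a superkey — split on Semester → Instructor, giving {Instructor, Semester} and {CourseID, Semester, StudentID}.
{Instructor, Semester}: every determinant is a superkey — BCNF.
{CourseID, Semester, StudentID}: every determinant is a superkey — BCNF.

{CourseID, Semester, StudentID}; {Instructor, Semester}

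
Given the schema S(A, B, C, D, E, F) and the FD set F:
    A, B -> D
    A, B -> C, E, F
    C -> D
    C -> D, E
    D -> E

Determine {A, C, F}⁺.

Start with {A, C, F}.
C -> D applies; add {D} → now {A, C, D, F}.
C -> D, E applies; add {E} → now {A, C, D, E, F}.
No further FD applies.

{A, C, D, E, F}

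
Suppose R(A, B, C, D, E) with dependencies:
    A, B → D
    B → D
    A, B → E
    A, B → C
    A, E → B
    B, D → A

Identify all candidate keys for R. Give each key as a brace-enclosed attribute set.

{B}⁺ = {A, B, C, D, E}, which is every attribute, so {B} is a candidate key.
{A, E}⁺ = {A, B, C, D, E}, which is every attribute, so {A, E} is a candidate key.
Any other superkey properly contains one of these, so there are no further candidate keys.

{A, E}, {B}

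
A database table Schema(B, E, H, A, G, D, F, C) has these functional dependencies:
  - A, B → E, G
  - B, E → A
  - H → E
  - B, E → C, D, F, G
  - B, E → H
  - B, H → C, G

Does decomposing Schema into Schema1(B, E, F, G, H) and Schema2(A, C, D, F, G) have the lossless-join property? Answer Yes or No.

Schema1 ∩ Schema2 = {F, G}; its closure under F is {F, G}.
Neither Schema1 nor Schema2 is contained in that closure, so the decomposition is lossy.

No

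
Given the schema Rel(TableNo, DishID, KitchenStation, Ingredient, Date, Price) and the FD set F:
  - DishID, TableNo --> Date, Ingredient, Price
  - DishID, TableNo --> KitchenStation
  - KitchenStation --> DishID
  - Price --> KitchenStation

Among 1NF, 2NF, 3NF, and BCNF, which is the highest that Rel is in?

3NF

Candidate keys: {DishID, TableNo}, {KitchenStation, TableNo}, {Price, TableNo}. Prime attributes: {DishID, KitchenStation, Price, TableNo}.
For KitchenStation --> DishID we have {KitchenStation}⁺ = {DishID, KitchenStation}; {KitchenStation} is not a superkey, so BCNF fails.
Its right-hand attributes {DishID} are all prime, as are those of every other non-superkey FD — the relation is in 3NF.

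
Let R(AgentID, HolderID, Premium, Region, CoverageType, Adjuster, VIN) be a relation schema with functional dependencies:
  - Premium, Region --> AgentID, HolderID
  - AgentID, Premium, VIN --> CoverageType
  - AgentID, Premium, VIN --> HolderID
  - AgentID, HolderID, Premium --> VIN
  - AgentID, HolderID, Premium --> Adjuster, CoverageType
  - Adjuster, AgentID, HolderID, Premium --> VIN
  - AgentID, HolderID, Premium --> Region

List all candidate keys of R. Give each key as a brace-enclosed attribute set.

Attributes never on any right-hand side: {Premium} — every candidate key must contain it.
{Premium, Region} is a candidate key since {Premium, Region}⁺ = {Adjuster, AgentID, CoverageType, HolderID, Premium, Region, VIN} covers every attribute.
{AgentID, HolderID, Premium} is a candidate key since {AgentID, HolderID, Premium}⁺ = {Adjuster, AgentID, CoverageType, HolderID, Premium, Region, VIN} covers every attribute.
{AgentID, Premium, VIN} is a candidate key since {AgentID, Premium, VIN}⁺ = {Adjuster, AgentID, CoverageType, HolderID, Premium, Region, VIN} covers every attribute.
These are minimal and exhaustive — every other superkey contains one of them.

{AgentID, HolderID, Premium}, {AgentID, Premium, VIN}, {Premium, Region}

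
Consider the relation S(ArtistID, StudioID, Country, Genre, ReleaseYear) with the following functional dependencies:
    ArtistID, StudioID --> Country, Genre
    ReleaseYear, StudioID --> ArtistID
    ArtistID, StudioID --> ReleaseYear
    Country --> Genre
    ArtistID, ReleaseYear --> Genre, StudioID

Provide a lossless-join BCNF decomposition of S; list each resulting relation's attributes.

Candidate keys of the original relation: {ArtistID, ReleaseYear}, {ArtistID, StudioID}, {ReleaseYear, StudioID}.
In {ArtistID, Country, Genre, ReleaseYear, StudioID}, {Country} is not a superkey ({Country}⁺ restricted to this set is {Country, Genre}), so split on Country --> Genre into {Country, Genre} and {ArtistID, Country, ReleaseYear, StudioID}.
{Country, Genre} has no BCNF violation.
{ArtistID, Country, ReleaseYear, StudioID} has no BCNF violation.

{ArtistID, Country, ReleaseYear, StudioID}; {Country, Genre}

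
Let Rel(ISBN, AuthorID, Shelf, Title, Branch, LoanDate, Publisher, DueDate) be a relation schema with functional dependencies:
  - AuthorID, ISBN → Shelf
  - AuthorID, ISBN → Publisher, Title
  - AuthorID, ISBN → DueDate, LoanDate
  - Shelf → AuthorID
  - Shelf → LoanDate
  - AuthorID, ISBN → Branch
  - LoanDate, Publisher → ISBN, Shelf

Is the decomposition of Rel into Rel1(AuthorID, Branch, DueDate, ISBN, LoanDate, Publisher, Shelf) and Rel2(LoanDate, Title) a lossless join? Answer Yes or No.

No

Common attributes: {LoanDate}; their closure is {LoanDate}.
Rel1 ⊄ {LoanDate} and Rel2 ⊄ {LoanDate}, so the split is lossy.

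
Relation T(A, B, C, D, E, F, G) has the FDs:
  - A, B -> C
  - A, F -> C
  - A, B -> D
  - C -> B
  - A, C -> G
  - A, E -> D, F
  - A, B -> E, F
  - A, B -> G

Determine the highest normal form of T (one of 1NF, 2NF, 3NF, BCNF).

Candidate keys: {A, B}, {A, C}, {A, E}, {A, F}. Prime attributes: {A, B, C, E, F}.
C -> B breaks BCNF: {C}⁺ = {B, C}, so {C} is not a superkey.
But every attribute on its right side ({B}) is prime, and the same holds for every other non-superkey FD, so 3NF still holds.

3NF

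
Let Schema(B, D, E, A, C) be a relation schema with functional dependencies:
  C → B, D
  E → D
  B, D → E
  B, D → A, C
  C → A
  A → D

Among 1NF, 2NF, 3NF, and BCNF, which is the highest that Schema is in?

3NF

Candidate keys: {A, B}, {B, D}, {B, E}, {C}. Prime attributes: {A, B, C, D, E}.
E → D breaks BCNF: {E}⁺ = {D, E}, so {E} is not a superkey.
But every attribute on its right side ({D}) is prime, and the same holds for every other non-superkey FD, so 3NF still holds.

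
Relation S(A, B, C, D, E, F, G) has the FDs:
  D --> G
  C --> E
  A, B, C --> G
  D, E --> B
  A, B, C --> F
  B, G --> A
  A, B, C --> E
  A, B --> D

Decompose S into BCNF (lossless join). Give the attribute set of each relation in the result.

{A, B, C, F}; {A, B, D}; {C, E}; {D, G}

Candidate keys of the original relation: {A, B, C}, {B, C, G}, {C, D}.
{A, B, C, D, E, F, G}: {D} determines {D, G} here but is not a superkey — split on D --> G, giving {D, G} and {A, B, C, D, E, F}.
{D, G} has no BCNF violation.
{A, B, C, D, E, F}: {C} determines {C, E} here but is not a superkey — split on C --> E, giving {C, E} and {A, B, C, D, F}.
{C, E} has no BCNF violation.
{A, B, C, D, F}: {A, B} determines {A, B, D} here but is not a superkey — split on A, B --> D, giving {A, B, D} and {A, B, C, F}.
{A, B, D} has no BCNF violation.
{A, B, C, F} has no BCNF violation.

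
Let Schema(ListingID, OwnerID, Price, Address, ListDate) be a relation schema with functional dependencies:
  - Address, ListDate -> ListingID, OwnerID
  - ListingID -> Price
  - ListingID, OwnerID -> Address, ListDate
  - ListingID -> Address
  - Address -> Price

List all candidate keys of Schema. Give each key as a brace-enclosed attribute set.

{Address, ListDate}⁺ = {Address, ListDate, ListingID, OwnerID, Price}, which is every attribute, so {Address, ListDate} is a candidate key.
{ListDate, ListingID}⁺ = {Address, ListDate, ListingID, OwnerID, Price}, which is every attribute, so {ListDate, ListingID} is a candidate key.
{ListingID, OwnerID}⁺ = {Address, ListDate, ListingID, OwnerID, Price}, which is every attribute, so {ListingID, OwnerID} is a candidate key.
Any other superkey properly contains one of these, so there are no further candidate keys.

{Address, ListDate}, {ListDate, ListingID}, {ListingID, OwnerID}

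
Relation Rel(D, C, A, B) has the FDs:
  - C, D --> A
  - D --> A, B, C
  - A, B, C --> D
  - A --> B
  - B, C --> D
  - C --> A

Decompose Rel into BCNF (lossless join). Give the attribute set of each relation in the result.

{A, B}; {A, C, D}

Candidate keys of the original relation: {C}, {D}.
{A, B, C, D}: {A} determines {A, B} here but is not a superkey — split on A --> B, giving {A, B} and {A, C, D}.
{A, B}: every determinant is a superkey — BCNF.
{A, C, D}: every determinant is a superkey — BCNF.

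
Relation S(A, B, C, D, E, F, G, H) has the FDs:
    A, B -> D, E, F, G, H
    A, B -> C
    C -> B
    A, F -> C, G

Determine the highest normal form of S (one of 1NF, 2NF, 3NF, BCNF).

Candidate keys: {A, B}, {A, C}, {A, F}. Prime attributes: {A, B, C, F}.
For C -> B we have {C}⁺ = {B, C}; {C} is not a superkey, so BCNF fails.
Since {B} ⊆ prime attributes and every other non-superkey FD also has a prime right side, the schema is in 3NF.

3NF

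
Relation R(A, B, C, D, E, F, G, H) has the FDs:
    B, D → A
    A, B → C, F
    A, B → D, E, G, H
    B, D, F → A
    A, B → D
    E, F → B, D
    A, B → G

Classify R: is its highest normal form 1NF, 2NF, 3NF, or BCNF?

Candidate keys: {A, B}, {B, D}, {E, F}. Prime attributes: {A, B, D, E, F}.
Each dependency's left side is a superkey — BCNF holds.

BCNF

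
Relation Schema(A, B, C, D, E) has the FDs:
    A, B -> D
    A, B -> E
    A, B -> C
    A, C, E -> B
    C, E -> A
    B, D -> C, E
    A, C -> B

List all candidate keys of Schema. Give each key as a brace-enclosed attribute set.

{A, B}, {A, C}, {B, D}, {C, E}

{A, B} is a candidate key since {A, B}⁺ = {A, B, C, D, E} covers every attribute.
{A, C} is a candidate key since {A, C}⁺ = {A, B, C, D, E} covers every attribute.
{B, D} is a candidate key since {B, D}⁺ = {A, B, C, D, E} covers every attribute.
{C, E} is a candidate key since {C, E}⁺ = {A, B, C, D, E} covers every attribute.
Any other superkey properly contains one of these, so there are no further candidate keys.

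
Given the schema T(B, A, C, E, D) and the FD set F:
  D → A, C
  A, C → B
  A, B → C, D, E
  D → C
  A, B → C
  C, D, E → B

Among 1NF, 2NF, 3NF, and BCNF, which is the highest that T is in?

BCNF

Candidate keys: {A, B}, {A, C}, {D}. Prime attributes: {A, B, C, D}.
Each dependency's left side is a superkey — BCNF holds.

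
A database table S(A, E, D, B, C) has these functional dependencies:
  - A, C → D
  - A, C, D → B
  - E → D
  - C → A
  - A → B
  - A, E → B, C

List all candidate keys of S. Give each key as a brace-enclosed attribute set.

{A, E}, {C, E}

{E} never appears on the right of any FD, so every key must include it.
{A, E}⁺ = {A, B, C, D, E}, which is every attribute, so {A, E} is a candidate key.
{C, E}⁺ = {A, B, C, D, E}, which is every attribute, so {C, E} is a candidate key.
No proper subset of any of these is a key, and no other minimal superkey exists.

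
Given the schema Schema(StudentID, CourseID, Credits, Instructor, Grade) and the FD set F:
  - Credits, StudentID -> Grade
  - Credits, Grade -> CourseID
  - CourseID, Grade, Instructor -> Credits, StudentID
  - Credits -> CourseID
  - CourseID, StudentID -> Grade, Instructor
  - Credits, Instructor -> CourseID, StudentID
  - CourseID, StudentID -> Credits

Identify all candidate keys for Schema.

{CourseID, Grade, Instructor}, {CourseID, StudentID}, {Credits, Instructor}, {Credits, StudentID}

{CourseID, StudentID}⁺ = {CourseID, Credits, Grade, Instructor, StudentID}, which is every attribute, so {CourseID, StudentID} is a candidate key.
{Credits, Instructor}⁺ = {CourseID, Credits, Grade, Instructor, StudentID}, which is every attribute, so {Credits, Instructor} is a candidate key.
{Credits, StudentID}⁺ = {CourseID, Credits, Grade, Instructor, StudentID}, which is every attribute, so {Credits, StudentID} is a candidate key.
{CourseID, Grade, Instructor}⁺ = {CourseID, Credits, Grade, Instructor, StudentID}, which is every attribute, so {CourseID, Grade, Instructor} is a candidate key.
These are minimal and exhaustive — every other superkey contains one of them.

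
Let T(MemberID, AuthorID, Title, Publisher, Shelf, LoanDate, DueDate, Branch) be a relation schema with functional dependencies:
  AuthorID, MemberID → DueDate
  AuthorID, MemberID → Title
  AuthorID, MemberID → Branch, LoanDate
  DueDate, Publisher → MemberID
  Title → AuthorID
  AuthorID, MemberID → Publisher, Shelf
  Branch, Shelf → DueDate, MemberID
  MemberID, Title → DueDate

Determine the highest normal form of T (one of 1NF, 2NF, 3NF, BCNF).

Candidate keys: {AuthorID, Branch, Shelf}, {AuthorID, DueDate, Publisher}, {AuthorID, MemberID}, {Branch, Shelf, Title}, {DueDate, Publisher, Title}, {MemberID, Title}. Prime attributes: {AuthorID, Branch, DueDate, MemberID, Publisher, Shelf, Title}.
For DueDate, Publisher → MemberID we have {DueDate, Publisher}⁺ = {DueDate, MemberID, Publisher}; {DueDate, Publisher} is not a superkey, so BCNF fails.
But every attribute on its right side ({MemberID}) is prime, and the same holds for every other non-superkey FD, so 3NF still holds.

3NF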